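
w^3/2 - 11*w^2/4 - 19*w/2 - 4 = (w/2 + 1)*(w - 8)*(w + 1/2)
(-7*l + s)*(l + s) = -7*l^2 - 6*l*s + s^2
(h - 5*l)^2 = h^2 - 10*h*l + 25*l^2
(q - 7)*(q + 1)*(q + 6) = q^3 - 43*q - 42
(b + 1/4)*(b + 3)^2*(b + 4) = b^4 + 41*b^3/4 + 71*b^2/2 + 177*b/4 + 9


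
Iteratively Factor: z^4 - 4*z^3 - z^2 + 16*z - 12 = (z - 1)*(z^3 - 3*z^2 - 4*z + 12) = (z - 3)*(z - 1)*(z^2 - 4) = (z - 3)*(z - 2)*(z - 1)*(z + 2)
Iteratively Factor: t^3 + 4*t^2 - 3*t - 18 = (t + 3)*(t^2 + t - 6) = (t + 3)^2*(t - 2)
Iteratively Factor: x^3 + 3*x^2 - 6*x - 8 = (x + 4)*(x^2 - x - 2) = (x + 1)*(x + 4)*(x - 2)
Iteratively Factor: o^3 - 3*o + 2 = (o - 1)*(o^2 + o - 2) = (o - 1)*(o + 2)*(o - 1)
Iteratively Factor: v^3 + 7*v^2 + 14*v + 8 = (v + 1)*(v^2 + 6*v + 8) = (v + 1)*(v + 2)*(v + 4)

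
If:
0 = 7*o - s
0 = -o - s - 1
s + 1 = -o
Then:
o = -1/8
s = -7/8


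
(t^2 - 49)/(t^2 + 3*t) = (t^2 - 49)/(t*(t + 3))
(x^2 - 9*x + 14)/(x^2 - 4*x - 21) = (x - 2)/(x + 3)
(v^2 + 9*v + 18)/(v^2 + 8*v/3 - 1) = 3*(v + 6)/(3*v - 1)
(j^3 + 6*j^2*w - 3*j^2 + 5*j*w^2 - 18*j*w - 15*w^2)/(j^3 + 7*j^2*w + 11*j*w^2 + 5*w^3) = (j - 3)/(j + w)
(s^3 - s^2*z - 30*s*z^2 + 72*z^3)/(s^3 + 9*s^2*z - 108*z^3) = (s - 4*z)/(s + 6*z)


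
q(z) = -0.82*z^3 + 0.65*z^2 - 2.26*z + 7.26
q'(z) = -2.46*z^2 + 1.3*z - 2.26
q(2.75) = -11.09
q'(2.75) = -17.29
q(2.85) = -12.88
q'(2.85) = -18.54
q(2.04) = -1.61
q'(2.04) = -9.85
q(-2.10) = 22.47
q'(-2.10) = -15.84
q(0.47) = 6.26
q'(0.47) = -2.19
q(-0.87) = 10.26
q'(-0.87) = -5.25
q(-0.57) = 8.91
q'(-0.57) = -3.80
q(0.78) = 5.50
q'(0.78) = -2.74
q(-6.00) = 221.34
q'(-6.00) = -98.62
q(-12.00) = 1544.94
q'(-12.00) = -372.10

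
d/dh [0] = 0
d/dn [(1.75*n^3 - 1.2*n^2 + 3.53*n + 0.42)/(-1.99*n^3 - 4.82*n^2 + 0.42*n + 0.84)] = (-10.823*n^4 + 15.5194*n^3 + 23.428*n^2 + 2.0328*n + 2.7888)/(3.9601*n^6 + 19.1836*n^5 + 21.5608*n^4 - 7.392*n^3 - 7.9212*n^2 + 0.7056*n + 0.7056)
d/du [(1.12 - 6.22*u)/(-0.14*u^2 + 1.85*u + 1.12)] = (-0.8708*u^2 + 0.313599999999999*u - 9.0384)/(0.0196*u^4 - 0.518*u^3 + 3.1089*u^2 + 4.144*u + 1.2544)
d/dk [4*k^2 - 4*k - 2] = 8*k - 4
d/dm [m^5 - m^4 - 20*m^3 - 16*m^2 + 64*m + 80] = 5*m^4 - 4*m^3 - 60*m^2 - 32*m + 64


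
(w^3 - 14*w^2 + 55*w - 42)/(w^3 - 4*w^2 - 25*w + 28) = (w - 6)/(w + 4)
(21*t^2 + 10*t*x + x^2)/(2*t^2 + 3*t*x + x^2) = (21*t^2 + 10*t*x + x^2)/(2*t^2 + 3*t*x + x^2)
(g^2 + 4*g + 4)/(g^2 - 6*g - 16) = (g + 2)/(g - 8)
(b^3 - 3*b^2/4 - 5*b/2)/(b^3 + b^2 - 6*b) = (b + 5/4)/(b + 3)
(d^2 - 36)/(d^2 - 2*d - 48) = (d - 6)/(d - 8)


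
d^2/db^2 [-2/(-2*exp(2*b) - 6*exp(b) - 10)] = (2*(2*exp(b) + 3)^2*exp(b) - (4*exp(b) + 3)*(exp(2*b) + 3*exp(b) + 5))*exp(b)/(exp(2*b) + 3*exp(b) + 5)^3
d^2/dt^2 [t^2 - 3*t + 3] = 2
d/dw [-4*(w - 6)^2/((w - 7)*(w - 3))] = 8*(-w^2 + 15*w - 54)/(w^4 - 20*w^3 + 142*w^2 - 420*w + 441)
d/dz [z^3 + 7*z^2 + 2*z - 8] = 3*z^2 + 14*z + 2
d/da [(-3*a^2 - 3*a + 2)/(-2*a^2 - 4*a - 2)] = (3*a + 7)/(2*(a^3 + 3*a^2 + 3*a + 1))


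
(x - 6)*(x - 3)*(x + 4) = x^3 - 5*x^2 - 18*x + 72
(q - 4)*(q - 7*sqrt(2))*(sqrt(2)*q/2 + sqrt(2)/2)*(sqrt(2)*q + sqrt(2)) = q^4 - 7*sqrt(2)*q^3 - 2*q^3 - 7*q^2 + 14*sqrt(2)*q^2 - 4*q + 49*sqrt(2)*q + 28*sqrt(2)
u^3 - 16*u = u*(u - 4)*(u + 4)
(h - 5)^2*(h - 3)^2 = h^4 - 16*h^3 + 94*h^2 - 240*h + 225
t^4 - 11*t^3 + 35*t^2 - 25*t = t*(t - 5)^2*(t - 1)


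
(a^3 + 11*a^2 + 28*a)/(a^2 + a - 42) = a*(a + 4)/(a - 6)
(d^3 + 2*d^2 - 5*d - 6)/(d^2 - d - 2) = d + 3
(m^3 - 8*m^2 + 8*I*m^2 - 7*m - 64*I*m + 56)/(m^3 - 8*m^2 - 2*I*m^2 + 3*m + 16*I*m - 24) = (m + 7*I)/(m - 3*I)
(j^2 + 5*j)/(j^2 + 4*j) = (j + 5)/(j + 4)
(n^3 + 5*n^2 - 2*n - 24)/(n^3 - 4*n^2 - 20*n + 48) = (n + 3)/(n - 6)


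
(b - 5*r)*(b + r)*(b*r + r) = b^3*r - 4*b^2*r^2 + b^2*r - 5*b*r^3 - 4*b*r^2 - 5*r^3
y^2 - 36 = (y - 6)*(y + 6)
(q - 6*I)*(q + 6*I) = q^2 + 36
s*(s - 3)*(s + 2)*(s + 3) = s^4 + 2*s^3 - 9*s^2 - 18*s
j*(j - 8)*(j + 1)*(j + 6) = j^4 - j^3 - 50*j^2 - 48*j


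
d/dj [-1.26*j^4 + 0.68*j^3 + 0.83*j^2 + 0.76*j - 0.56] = -5.04*j^3 + 2.04*j^2 + 1.66*j + 0.76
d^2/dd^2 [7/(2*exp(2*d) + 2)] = 14*(exp(2*d) - 1)*exp(2*d)/(exp(2*d) + 1)^3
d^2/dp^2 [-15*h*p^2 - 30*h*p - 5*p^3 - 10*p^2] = -30*h - 30*p - 20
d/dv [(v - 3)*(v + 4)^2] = (v + 4)*(3*v - 2)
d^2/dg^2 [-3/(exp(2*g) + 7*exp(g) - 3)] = 3*(-2*(2*exp(g) + 7)^2*exp(g) + (4*exp(g) + 7)*(exp(2*g) + 7*exp(g) - 3))*exp(g)/(exp(2*g) + 7*exp(g) - 3)^3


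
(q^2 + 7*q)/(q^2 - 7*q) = (q + 7)/(q - 7)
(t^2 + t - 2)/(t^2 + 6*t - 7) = (t + 2)/(t + 7)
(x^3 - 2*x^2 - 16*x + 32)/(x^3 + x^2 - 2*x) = (x^3 - 2*x^2 - 16*x + 32)/(x*(x^2 + x - 2))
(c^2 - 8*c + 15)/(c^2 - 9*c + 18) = (c - 5)/(c - 6)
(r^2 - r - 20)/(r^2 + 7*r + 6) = (r^2 - r - 20)/(r^2 + 7*r + 6)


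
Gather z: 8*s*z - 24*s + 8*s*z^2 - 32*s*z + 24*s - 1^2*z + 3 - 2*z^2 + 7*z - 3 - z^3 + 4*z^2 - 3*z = -z^3 + z^2*(8*s + 2) + z*(3 - 24*s)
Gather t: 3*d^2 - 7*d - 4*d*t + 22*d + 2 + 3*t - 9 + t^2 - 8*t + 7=3*d^2 + 15*d + t^2 + t*(-4*d - 5)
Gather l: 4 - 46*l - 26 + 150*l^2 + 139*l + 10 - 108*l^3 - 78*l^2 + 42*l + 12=-108*l^3 + 72*l^2 + 135*l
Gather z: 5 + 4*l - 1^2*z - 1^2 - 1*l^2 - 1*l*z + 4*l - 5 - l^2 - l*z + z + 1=-2*l^2 - 2*l*z + 8*l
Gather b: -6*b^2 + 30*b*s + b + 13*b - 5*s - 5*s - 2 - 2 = -6*b^2 + b*(30*s + 14) - 10*s - 4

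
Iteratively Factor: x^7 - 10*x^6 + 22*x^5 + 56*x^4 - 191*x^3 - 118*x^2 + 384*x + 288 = (x - 4)*(x^6 - 6*x^5 - 2*x^4 + 48*x^3 + x^2 - 114*x - 72) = (x - 4)^2*(x^5 - 2*x^4 - 10*x^3 + 8*x^2 + 33*x + 18) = (x - 4)^2*(x + 1)*(x^4 - 3*x^3 - 7*x^2 + 15*x + 18) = (x - 4)^2*(x - 3)*(x + 1)*(x^3 - 7*x - 6) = (x - 4)^2*(x - 3)*(x + 1)*(x + 2)*(x^2 - 2*x - 3) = (x - 4)^2*(x - 3)^2*(x + 1)*(x + 2)*(x + 1)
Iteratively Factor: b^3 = (b)*(b^2) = b^2*(b)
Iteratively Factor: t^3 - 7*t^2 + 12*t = (t)*(t^2 - 7*t + 12) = t*(t - 4)*(t - 3)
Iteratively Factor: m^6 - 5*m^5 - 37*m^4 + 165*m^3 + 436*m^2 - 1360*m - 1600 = (m - 5)*(m^5 - 37*m^3 - 20*m^2 + 336*m + 320) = (m - 5)^2*(m^4 + 5*m^3 - 12*m^2 - 80*m - 64) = (m - 5)^2*(m - 4)*(m^3 + 9*m^2 + 24*m + 16) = (m - 5)^2*(m - 4)*(m + 4)*(m^2 + 5*m + 4) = (m - 5)^2*(m - 4)*(m + 4)^2*(m + 1)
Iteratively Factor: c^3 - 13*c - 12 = (c + 1)*(c^2 - c - 12) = (c + 1)*(c + 3)*(c - 4)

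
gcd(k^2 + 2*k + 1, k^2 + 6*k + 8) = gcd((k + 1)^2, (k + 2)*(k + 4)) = 1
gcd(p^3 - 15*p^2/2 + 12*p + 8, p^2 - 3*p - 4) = p - 4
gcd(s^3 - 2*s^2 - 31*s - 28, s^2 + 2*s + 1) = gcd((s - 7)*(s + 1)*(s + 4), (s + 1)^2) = s + 1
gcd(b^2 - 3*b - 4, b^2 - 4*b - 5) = b + 1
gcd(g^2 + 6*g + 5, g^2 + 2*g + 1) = g + 1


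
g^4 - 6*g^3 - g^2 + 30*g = g*(g - 5)*(g - 3)*(g + 2)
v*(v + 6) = v^2 + 6*v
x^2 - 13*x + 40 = (x - 8)*(x - 5)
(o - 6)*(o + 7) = o^2 + o - 42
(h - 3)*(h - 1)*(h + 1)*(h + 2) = h^4 - h^3 - 7*h^2 + h + 6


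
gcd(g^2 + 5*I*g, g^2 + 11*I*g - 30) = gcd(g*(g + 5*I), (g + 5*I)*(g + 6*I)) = g + 5*I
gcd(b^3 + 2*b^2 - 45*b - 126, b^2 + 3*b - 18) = b + 6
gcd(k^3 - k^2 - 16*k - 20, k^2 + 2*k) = k + 2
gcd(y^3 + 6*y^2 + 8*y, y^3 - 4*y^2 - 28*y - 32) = y + 2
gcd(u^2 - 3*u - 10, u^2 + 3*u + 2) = u + 2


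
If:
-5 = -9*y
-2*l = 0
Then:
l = 0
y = 5/9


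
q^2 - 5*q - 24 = (q - 8)*(q + 3)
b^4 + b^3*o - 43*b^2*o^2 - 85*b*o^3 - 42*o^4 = (b - 7*o)*(b + o)^2*(b + 6*o)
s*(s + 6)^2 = s^3 + 12*s^2 + 36*s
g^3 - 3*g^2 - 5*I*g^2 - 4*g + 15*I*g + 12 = (g - 3)*(g - 4*I)*(g - I)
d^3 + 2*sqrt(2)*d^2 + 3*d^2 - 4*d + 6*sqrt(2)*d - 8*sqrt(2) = (d - 1)*(d + 4)*(d + 2*sqrt(2))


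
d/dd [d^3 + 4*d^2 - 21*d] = 3*d^2 + 8*d - 21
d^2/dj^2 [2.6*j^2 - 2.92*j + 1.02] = 5.20000000000000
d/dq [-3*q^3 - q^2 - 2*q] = -9*q^2 - 2*q - 2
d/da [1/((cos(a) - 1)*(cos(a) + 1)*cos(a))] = -1/(sin(a)*cos(a)^2) + 2/sin(a)^3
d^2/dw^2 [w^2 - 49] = 2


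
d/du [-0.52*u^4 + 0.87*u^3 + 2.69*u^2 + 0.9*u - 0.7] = -2.08*u^3 + 2.61*u^2 + 5.38*u + 0.9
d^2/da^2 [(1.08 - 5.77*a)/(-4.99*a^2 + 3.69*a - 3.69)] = ((53.361 - 172.7538*a)*(4.99*a^2 - 3.69*a + 3.69) + (5.77*a - 1.08)*(9.98*a - 3.69)*(19.96*a - 7.38))/(4.99*a^2 - 3.69*a + 3.69)^3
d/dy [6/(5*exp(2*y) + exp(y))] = 6*(-10*exp(y) - 1)*exp(-y)/(5*exp(y) + 1)^2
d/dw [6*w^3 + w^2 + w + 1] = 18*w^2 + 2*w + 1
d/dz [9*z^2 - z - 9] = 18*z - 1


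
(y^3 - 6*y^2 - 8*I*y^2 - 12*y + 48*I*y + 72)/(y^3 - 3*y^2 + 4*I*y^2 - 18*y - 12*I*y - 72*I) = (y^2 - 8*I*y - 12)/(y^2 + y*(3 + 4*I) + 12*I)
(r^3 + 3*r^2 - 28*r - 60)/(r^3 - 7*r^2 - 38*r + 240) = (r + 2)/(r - 8)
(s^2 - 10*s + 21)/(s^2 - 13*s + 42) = (s - 3)/(s - 6)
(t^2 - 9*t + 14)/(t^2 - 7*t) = (t - 2)/t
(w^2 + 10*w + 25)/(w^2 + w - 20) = (w + 5)/(w - 4)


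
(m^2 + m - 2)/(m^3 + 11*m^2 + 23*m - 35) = (m + 2)/(m^2 + 12*m + 35)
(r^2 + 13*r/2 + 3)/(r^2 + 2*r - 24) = (r + 1/2)/(r - 4)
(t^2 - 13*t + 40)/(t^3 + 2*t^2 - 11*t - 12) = (t^2 - 13*t + 40)/(t^3 + 2*t^2 - 11*t - 12)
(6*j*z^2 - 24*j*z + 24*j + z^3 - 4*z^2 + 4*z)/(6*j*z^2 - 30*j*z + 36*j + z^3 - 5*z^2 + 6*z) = (z - 2)/(z - 3)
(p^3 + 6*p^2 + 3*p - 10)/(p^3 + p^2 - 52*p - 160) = (p^2 + p - 2)/(p^2 - 4*p - 32)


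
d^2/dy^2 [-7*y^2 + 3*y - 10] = -14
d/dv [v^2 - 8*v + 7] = 2*v - 8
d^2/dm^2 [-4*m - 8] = 0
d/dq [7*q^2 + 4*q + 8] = 14*q + 4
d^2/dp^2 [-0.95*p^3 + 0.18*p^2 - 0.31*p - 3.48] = 0.36 - 5.7*p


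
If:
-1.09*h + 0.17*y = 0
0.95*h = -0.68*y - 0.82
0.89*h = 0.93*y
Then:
No Solution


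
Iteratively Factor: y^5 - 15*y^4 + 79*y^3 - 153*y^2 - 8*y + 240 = (y - 3)*(y^4 - 12*y^3 + 43*y^2 - 24*y - 80) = (y - 4)*(y - 3)*(y^3 - 8*y^2 + 11*y + 20) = (y - 4)*(y - 3)*(y + 1)*(y^2 - 9*y + 20) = (y - 5)*(y - 4)*(y - 3)*(y + 1)*(y - 4)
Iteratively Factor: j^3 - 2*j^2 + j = (j - 1)*(j^2 - j) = (j - 1)^2*(j)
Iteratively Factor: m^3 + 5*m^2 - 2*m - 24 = (m + 4)*(m^2 + m - 6) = (m - 2)*(m + 4)*(m + 3)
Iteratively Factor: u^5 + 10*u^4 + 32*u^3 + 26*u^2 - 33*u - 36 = (u + 4)*(u^4 + 6*u^3 + 8*u^2 - 6*u - 9) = (u + 3)*(u + 4)*(u^3 + 3*u^2 - u - 3) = (u + 1)*(u + 3)*(u + 4)*(u^2 + 2*u - 3) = (u - 1)*(u + 1)*(u + 3)*(u + 4)*(u + 3)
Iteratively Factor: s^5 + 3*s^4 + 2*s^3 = (s + 1)*(s^4 + 2*s^3) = s*(s + 1)*(s^3 + 2*s^2) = s^2*(s + 1)*(s^2 + 2*s) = s^2*(s + 1)*(s + 2)*(s)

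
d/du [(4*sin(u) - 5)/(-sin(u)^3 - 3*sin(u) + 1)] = (8*sin(u)^3 - 15*sin(u)^2 - 11)*cos(u)/(sin(u)^3 + 3*sin(u) - 1)^2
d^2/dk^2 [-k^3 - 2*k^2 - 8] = -6*k - 4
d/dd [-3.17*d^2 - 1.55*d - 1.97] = -6.34*d - 1.55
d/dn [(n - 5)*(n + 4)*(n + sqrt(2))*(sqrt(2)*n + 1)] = 4*sqrt(2)*n^3 - 3*sqrt(2)*n^2 + 9*n^2 - 38*sqrt(2)*n - 6*n - 60 - sqrt(2)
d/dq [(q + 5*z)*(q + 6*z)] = 2*q + 11*z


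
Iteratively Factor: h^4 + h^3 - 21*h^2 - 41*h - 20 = (h + 4)*(h^3 - 3*h^2 - 9*h - 5) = (h + 1)*(h + 4)*(h^2 - 4*h - 5) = (h + 1)^2*(h + 4)*(h - 5)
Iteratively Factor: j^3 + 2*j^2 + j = (j + 1)*(j^2 + j) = j*(j + 1)*(j + 1)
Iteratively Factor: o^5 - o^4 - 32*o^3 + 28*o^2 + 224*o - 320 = (o - 2)*(o^4 + o^3 - 30*o^2 - 32*o + 160) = (o - 2)*(o + 4)*(o^3 - 3*o^2 - 18*o + 40) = (o - 2)^2*(o + 4)*(o^2 - o - 20) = (o - 5)*(o - 2)^2*(o + 4)*(o + 4)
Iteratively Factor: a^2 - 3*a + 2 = (a - 1)*(a - 2)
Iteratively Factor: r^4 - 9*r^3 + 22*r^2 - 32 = (r + 1)*(r^3 - 10*r^2 + 32*r - 32) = (r - 4)*(r + 1)*(r^2 - 6*r + 8) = (r - 4)^2*(r + 1)*(r - 2)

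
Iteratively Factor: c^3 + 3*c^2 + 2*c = (c + 1)*(c^2 + 2*c) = c*(c + 1)*(c + 2)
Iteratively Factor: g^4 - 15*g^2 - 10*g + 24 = (g + 3)*(g^3 - 3*g^2 - 6*g + 8) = (g - 4)*(g + 3)*(g^2 + g - 2) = (g - 4)*(g - 1)*(g + 3)*(g + 2)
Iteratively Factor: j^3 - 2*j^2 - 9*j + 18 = (j - 2)*(j^2 - 9) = (j - 3)*(j - 2)*(j + 3)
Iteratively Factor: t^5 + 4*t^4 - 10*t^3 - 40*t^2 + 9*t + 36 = (t + 1)*(t^4 + 3*t^3 - 13*t^2 - 27*t + 36) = (t - 1)*(t + 1)*(t^3 + 4*t^2 - 9*t - 36) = (t - 1)*(t + 1)*(t + 3)*(t^2 + t - 12) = (t - 3)*(t - 1)*(t + 1)*(t + 3)*(t + 4)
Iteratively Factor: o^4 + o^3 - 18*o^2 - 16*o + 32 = (o - 4)*(o^3 + 5*o^2 + 2*o - 8) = (o - 4)*(o + 2)*(o^2 + 3*o - 4) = (o - 4)*(o + 2)*(o + 4)*(o - 1)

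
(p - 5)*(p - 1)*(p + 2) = p^3 - 4*p^2 - 7*p + 10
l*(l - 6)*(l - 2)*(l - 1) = l^4 - 9*l^3 + 20*l^2 - 12*l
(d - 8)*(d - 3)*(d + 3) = d^3 - 8*d^2 - 9*d + 72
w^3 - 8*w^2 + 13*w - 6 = (w - 6)*(w - 1)^2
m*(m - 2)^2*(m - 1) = m^4 - 5*m^3 + 8*m^2 - 4*m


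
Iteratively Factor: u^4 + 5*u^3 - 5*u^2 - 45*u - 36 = (u - 3)*(u^3 + 8*u^2 + 19*u + 12) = (u - 3)*(u + 1)*(u^2 + 7*u + 12) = (u - 3)*(u + 1)*(u + 4)*(u + 3)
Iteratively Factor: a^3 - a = (a)*(a^2 - 1) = a*(a + 1)*(a - 1)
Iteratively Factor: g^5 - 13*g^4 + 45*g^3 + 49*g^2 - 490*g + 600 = (g + 3)*(g^4 - 16*g^3 + 93*g^2 - 230*g + 200) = (g - 2)*(g + 3)*(g^3 - 14*g^2 + 65*g - 100) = (g - 5)*(g - 2)*(g + 3)*(g^2 - 9*g + 20) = (g - 5)*(g - 4)*(g - 2)*(g + 3)*(g - 5)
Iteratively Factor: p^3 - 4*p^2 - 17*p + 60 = (p - 5)*(p^2 + p - 12) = (p - 5)*(p - 3)*(p + 4)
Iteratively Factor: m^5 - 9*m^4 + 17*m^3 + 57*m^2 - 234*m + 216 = (m - 3)*(m^4 - 6*m^3 - m^2 + 54*m - 72) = (m - 4)*(m - 3)*(m^3 - 2*m^2 - 9*m + 18) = (m - 4)*(m - 3)*(m + 3)*(m^2 - 5*m + 6) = (m - 4)*(m - 3)*(m - 2)*(m + 3)*(m - 3)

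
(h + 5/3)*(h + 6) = h^2 + 23*h/3 + 10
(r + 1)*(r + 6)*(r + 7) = r^3 + 14*r^2 + 55*r + 42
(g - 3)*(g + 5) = g^2 + 2*g - 15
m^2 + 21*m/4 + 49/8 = (m + 7/4)*(m + 7/2)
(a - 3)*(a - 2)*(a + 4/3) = a^3 - 11*a^2/3 - 2*a/3 + 8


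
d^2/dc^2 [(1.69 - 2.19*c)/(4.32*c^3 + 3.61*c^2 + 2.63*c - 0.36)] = (-245.223936*c^5 + 173.552544*c^4 + 414.377418*c^3 + 206.481462*c^2 + 94.965186*c + 23.624786)/(80.621568*c^9 + 202.113792*c^8 + 316.142352*c^7 + 272.982745*c^6 + 158.780661*c^5 + 36.294303*c^4 - 0.636625000000006*c^3 - 6.066684*c^2 + 1.022544*c - 0.046656)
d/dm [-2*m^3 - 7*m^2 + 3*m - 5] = -6*m^2 - 14*m + 3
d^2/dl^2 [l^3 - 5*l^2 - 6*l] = 6*l - 10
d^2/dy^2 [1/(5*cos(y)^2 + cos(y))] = (-25*(1 - cos(2*y))^2 + 75*cos(y)/4 - 51*cos(2*y)/2 - 15*cos(3*y)/4 + 153/2)/((5*cos(y) + 1)^3*cos(y)^3)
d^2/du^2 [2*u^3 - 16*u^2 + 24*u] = 12*u - 32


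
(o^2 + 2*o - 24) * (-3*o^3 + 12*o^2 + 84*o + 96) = -3*o^5 + 6*o^4 + 180*o^3 - 24*o^2 - 1824*o - 2304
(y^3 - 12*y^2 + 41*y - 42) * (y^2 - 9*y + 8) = y^5 - 21*y^4 + 157*y^3 - 507*y^2 + 706*y - 336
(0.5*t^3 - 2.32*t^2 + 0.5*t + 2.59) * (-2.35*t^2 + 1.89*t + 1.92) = -1.175*t^5 + 6.397*t^4 - 4.5998*t^3 - 9.5959*t^2 + 5.8551*t + 4.9728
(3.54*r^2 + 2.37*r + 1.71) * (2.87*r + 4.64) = 10.1598*r^3 + 23.2275*r^2 + 15.9045*r + 7.9344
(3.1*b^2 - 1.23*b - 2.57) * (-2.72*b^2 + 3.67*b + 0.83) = -8.432*b^4 + 14.7226*b^3 + 5.0493*b^2 - 10.4528*b - 2.1331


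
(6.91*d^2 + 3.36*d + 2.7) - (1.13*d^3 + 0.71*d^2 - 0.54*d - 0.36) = -1.13*d^3 + 6.2*d^2 + 3.9*d + 3.06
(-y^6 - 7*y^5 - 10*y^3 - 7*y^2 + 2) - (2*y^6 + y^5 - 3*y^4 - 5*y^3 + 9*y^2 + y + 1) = -3*y^6 - 8*y^5 + 3*y^4 - 5*y^3 - 16*y^2 - y + 1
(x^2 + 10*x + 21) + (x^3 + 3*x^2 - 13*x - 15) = x^3 + 4*x^2 - 3*x + 6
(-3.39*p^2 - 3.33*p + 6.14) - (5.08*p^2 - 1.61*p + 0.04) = -8.47*p^2 - 1.72*p + 6.1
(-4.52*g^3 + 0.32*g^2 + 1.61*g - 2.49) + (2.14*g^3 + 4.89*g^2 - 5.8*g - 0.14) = -2.38*g^3 + 5.21*g^2 - 4.19*g - 2.63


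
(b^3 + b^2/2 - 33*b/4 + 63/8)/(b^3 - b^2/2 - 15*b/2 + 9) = (b^2 + 2*b - 21/4)/(b^2 + b - 6)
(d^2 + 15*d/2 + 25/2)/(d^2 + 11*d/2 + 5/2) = (2*d + 5)/(2*d + 1)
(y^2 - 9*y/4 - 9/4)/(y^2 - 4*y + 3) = (y + 3/4)/(y - 1)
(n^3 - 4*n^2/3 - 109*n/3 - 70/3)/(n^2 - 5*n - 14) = (3*n^2 + 17*n + 10)/(3*(n + 2))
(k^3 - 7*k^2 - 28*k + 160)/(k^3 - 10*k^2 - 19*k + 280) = (k - 4)/(k - 7)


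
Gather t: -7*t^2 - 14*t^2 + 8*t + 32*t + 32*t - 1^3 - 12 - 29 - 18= -21*t^2 + 72*t - 60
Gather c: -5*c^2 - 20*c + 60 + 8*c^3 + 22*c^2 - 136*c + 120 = 8*c^3 + 17*c^2 - 156*c + 180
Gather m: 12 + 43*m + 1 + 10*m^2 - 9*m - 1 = 10*m^2 + 34*m + 12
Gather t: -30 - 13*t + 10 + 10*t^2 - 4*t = 10*t^2 - 17*t - 20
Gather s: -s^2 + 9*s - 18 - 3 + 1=-s^2 + 9*s - 20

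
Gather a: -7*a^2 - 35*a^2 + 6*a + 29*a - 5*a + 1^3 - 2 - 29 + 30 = -42*a^2 + 30*a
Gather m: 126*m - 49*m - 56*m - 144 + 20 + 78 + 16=21*m - 30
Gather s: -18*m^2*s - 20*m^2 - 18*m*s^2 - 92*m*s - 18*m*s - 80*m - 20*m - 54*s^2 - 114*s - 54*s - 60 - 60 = -20*m^2 - 100*m + s^2*(-18*m - 54) + s*(-18*m^2 - 110*m - 168) - 120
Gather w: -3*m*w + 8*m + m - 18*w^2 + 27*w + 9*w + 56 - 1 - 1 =9*m - 18*w^2 + w*(36 - 3*m) + 54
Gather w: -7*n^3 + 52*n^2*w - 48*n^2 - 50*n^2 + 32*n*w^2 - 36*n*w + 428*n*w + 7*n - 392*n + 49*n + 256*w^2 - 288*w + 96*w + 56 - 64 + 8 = -7*n^3 - 98*n^2 - 336*n + w^2*(32*n + 256) + w*(52*n^2 + 392*n - 192)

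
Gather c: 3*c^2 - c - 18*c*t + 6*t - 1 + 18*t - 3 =3*c^2 + c*(-18*t - 1) + 24*t - 4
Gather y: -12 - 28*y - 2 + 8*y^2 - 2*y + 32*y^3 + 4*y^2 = 32*y^3 + 12*y^2 - 30*y - 14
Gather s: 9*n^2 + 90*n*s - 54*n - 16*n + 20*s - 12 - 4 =9*n^2 - 70*n + s*(90*n + 20) - 16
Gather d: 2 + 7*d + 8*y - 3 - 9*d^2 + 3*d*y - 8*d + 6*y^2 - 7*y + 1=-9*d^2 + d*(3*y - 1) + 6*y^2 + y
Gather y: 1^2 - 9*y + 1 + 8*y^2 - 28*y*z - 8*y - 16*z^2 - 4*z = 8*y^2 + y*(-28*z - 17) - 16*z^2 - 4*z + 2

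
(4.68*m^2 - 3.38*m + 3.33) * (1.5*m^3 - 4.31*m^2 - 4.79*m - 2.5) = 7.02*m^5 - 25.2408*m^4 - 2.8544*m^3 - 9.8621*m^2 - 7.5007*m - 8.325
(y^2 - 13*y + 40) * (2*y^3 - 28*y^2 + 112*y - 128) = 2*y^5 - 54*y^4 + 556*y^3 - 2704*y^2 + 6144*y - 5120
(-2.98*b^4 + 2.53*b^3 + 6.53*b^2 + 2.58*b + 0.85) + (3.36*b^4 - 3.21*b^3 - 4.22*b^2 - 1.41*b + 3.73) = 0.38*b^4 - 0.68*b^3 + 2.31*b^2 + 1.17*b + 4.58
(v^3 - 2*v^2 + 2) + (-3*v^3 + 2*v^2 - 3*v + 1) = -2*v^3 - 3*v + 3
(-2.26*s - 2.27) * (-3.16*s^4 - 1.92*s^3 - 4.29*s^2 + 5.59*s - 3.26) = 7.1416*s^5 + 11.5124*s^4 + 14.0538*s^3 - 2.8951*s^2 - 5.3217*s + 7.4002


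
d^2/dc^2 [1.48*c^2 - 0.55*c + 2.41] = 2.96000000000000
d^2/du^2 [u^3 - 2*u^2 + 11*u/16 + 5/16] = 6*u - 4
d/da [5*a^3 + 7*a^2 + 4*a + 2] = 15*a^2 + 14*a + 4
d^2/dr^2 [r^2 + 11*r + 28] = 2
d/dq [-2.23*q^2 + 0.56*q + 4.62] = 0.56 - 4.46*q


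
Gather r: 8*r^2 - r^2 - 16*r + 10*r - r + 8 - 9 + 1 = 7*r^2 - 7*r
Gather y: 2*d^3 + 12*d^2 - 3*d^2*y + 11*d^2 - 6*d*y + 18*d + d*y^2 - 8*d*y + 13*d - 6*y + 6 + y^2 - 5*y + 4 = 2*d^3 + 23*d^2 + 31*d + y^2*(d + 1) + y*(-3*d^2 - 14*d - 11) + 10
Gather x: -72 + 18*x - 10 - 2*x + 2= 16*x - 80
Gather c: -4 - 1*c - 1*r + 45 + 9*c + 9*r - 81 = 8*c + 8*r - 40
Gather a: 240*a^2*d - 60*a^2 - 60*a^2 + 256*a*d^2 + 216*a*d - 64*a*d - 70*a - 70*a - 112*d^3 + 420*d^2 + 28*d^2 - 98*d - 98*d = a^2*(240*d - 120) + a*(256*d^2 + 152*d - 140) - 112*d^3 + 448*d^2 - 196*d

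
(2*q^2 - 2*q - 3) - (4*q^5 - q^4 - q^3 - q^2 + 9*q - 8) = -4*q^5 + q^4 + q^3 + 3*q^2 - 11*q + 5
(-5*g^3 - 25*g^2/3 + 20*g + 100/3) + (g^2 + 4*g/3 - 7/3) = -5*g^3 - 22*g^2/3 + 64*g/3 + 31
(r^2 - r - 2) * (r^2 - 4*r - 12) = r^4 - 5*r^3 - 10*r^2 + 20*r + 24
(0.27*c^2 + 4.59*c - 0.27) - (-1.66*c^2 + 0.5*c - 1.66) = 1.93*c^2 + 4.09*c + 1.39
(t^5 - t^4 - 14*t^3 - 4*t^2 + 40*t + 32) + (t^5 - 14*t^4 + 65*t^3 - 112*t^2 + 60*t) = 2*t^5 - 15*t^4 + 51*t^3 - 116*t^2 + 100*t + 32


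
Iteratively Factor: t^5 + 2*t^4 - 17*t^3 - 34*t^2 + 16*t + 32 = (t + 2)*(t^4 - 17*t^2 + 16) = (t - 1)*(t + 2)*(t^3 + t^2 - 16*t - 16) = (t - 1)*(t + 2)*(t + 4)*(t^2 - 3*t - 4) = (t - 4)*(t - 1)*(t + 2)*(t + 4)*(t + 1)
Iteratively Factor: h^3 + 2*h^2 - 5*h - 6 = (h + 3)*(h^2 - h - 2) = (h + 1)*(h + 3)*(h - 2)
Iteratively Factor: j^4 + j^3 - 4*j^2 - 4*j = (j - 2)*(j^3 + 3*j^2 + 2*j) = j*(j - 2)*(j^2 + 3*j + 2) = j*(j - 2)*(j + 1)*(j + 2)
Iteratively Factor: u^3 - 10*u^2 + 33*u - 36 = (u - 3)*(u^2 - 7*u + 12) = (u - 3)^2*(u - 4)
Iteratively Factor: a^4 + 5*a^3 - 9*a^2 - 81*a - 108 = (a + 3)*(a^3 + 2*a^2 - 15*a - 36) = (a - 4)*(a + 3)*(a^2 + 6*a + 9) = (a - 4)*(a + 3)^2*(a + 3)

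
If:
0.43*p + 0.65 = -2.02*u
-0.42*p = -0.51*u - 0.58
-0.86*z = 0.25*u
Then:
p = 0.79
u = -0.49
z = 0.14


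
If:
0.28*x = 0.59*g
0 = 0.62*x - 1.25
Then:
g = 0.96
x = 2.02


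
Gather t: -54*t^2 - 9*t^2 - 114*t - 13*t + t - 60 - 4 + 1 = -63*t^2 - 126*t - 63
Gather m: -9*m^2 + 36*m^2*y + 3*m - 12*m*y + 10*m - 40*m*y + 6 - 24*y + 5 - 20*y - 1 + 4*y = m^2*(36*y - 9) + m*(13 - 52*y) - 40*y + 10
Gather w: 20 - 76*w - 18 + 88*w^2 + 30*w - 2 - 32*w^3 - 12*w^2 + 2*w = -32*w^3 + 76*w^2 - 44*w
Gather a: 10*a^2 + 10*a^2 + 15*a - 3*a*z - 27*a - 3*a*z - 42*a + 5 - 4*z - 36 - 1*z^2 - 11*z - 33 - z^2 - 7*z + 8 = 20*a^2 + a*(-6*z - 54) - 2*z^2 - 22*z - 56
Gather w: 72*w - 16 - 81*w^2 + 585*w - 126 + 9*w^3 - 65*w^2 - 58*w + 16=9*w^3 - 146*w^2 + 599*w - 126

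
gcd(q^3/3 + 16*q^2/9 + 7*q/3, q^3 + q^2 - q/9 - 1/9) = 1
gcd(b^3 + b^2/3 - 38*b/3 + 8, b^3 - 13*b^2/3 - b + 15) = b - 3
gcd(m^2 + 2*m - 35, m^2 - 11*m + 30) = m - 5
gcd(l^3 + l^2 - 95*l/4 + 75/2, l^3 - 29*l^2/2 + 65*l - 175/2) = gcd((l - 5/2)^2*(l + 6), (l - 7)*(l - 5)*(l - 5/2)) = l - 5/2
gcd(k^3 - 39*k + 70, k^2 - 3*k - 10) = k - 5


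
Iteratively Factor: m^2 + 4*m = (m)*(m + 4)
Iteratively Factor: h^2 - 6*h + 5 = (h - 5)*(h - 1)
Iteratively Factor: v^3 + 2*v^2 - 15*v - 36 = (v - 4)*(v^2 + 6*v + 9) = (v - 4)*(v + 3)*(v + 3)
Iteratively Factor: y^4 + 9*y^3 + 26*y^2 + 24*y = (y)*(y^3 + 9*y^2 + 26*y + 24) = y*(y + 4)*(y^2 + 5*y + 6) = y*(y + 3)*(y + 4)*(y + 2)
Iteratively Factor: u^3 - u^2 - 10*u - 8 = (u - 4)*(u^2 + 3*u + 2) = (u - 4)*(u + 2)*(u + 1)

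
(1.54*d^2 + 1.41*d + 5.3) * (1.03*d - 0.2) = 1.5862*d^3 + 1.1443*d^2 + 5.177*d - 1.06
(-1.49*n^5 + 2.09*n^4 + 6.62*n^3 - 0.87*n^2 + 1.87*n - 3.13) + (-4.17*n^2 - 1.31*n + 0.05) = -1.49*n^5 + 2.09*n^4 + 6.62*n^3 - 5.04*n^2 + 0.56*n - 3.08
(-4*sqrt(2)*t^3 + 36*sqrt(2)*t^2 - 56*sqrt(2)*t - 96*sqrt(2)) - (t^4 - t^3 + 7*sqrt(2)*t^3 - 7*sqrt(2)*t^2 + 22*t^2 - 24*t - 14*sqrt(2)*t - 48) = -t^4 - 11*sqrt(2)*t^3 + t^3 - 22*t^2 + 43*sqrt(2)*t^2 - 42*sqrt(2)*t + 24*t - 96*sqrt(2) + 48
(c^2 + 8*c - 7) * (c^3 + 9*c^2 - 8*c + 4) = c^5 + 17*c^4 + 57*c^3 - 123*c^2 + 88*c - 28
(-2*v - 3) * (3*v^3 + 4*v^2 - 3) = -6*v^4 - 17*v^3 - 12*v^2 + 6*v + 9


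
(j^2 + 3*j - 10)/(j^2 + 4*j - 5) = (j - 2)/(j - 1)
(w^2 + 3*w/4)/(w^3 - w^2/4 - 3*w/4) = 1/(w - 1)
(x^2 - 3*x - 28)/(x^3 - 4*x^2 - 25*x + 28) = 1/(x - 1)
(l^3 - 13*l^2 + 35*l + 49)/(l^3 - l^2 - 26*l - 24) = (l^2 - 14*l + 49)/(l^2 - 2*l - 24)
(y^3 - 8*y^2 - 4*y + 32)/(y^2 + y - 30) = (y^3 - 8*y^2 - 4*y + 32)/(y^2 + y - 30)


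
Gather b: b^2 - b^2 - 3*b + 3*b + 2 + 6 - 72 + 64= 0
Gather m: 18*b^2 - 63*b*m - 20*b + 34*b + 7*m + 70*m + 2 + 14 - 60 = 18*b^2 + 14*b + m*(77 - 63*b) - 44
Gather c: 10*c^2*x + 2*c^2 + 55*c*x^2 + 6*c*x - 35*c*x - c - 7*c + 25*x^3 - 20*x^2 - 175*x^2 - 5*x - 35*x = c^2*(10*x + 2) + c*(55*x^2 - 29*x - 8) + 25*x^3 - 195*x^2 - 40*x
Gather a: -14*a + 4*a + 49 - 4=45 - 10*a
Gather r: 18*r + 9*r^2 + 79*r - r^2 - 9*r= 8*r^2 + 88*r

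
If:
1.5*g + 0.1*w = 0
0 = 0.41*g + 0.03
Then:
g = -0.07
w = 1.10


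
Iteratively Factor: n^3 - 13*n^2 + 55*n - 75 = (n - 3)*(n^2 - 10*n + 25) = (n - 5)*(n - 3)*(n - 5)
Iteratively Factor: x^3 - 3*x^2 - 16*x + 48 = (x - 3)*(x^2 - 16) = (x - 4)*(x - 3)*(x + 4)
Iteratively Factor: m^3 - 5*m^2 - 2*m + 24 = (m - 3)*(m^2 - 2*m - 8) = (m - 4)*(m - 3)*(m + 2)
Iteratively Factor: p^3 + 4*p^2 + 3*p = (p + 1)*(p^2 + 3*p) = p*(p + 1)*(p + 3)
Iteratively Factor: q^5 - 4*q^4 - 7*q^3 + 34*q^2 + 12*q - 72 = (q + 2)*(q^4 - 6*q^3 + 5*q^2 + 24*q - 36) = (q - 3)*(q + 2)*(q^3 - 3*q^2 - 4*q + 12) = (q - 3)*(q - 2)*(q + 2)*(q^2 - q - 6) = (q - 3)^2*(q - 2)*(q + 2)*(q + 2)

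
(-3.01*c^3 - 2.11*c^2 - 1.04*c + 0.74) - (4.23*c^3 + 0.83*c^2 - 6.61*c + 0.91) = -7.24*c^3 - 2.94*c^2 + 5.57*c - 0.17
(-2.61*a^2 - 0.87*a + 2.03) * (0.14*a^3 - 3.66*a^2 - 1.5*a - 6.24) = -0.3654*a^5 + 9.4308*a^4 + 7.3834*a^3 + 10.1616*a^2 + 2.3838*a - 12.6672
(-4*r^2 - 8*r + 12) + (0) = -4*r^2 - 8*r + 12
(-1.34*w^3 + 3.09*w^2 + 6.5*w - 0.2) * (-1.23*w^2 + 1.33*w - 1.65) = 1.6482*w^5 - 5.5829*w^4 - 1.6743*w^3 + 3.7925*w^2 - 10.991*w + 0.33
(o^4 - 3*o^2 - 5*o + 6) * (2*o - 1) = 2*o^5 - o^4 - 6*o^3 - 7*o^2 + 17*o - 6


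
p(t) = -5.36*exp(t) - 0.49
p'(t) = -5.36*exp(t)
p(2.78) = -86.89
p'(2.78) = -86.40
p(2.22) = -49.84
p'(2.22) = -49.35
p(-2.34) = -1.01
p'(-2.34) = -0.52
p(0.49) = -9.24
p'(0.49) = -8.75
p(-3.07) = -0.74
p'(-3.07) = -0.25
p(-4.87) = -0.53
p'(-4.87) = -0.04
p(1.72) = -30.42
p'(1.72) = -29.93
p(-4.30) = -0.56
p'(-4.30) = -0.07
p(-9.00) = -0.49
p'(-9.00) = 0.00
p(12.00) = -872366.17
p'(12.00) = -872365.68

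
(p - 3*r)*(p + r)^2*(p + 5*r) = p^4 + 4*p^3*r - 10*p^2*r^2 - 28*p*r^3 - 15*r^4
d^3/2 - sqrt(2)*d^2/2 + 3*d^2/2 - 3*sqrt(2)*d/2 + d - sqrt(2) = (d/2 + 1/2)*(d + 2)*(d - sqrt(2))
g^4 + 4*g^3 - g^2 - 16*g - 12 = (g - 2)*(g + 1)*(g + 2)*(g + 3)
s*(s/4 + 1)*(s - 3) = s^3/4 + s^2/4 - 3*s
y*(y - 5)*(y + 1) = y^3 - 4*y^2 - 5*y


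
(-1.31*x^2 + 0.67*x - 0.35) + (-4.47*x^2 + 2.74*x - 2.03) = -5.78*x^2 + 3.41*x - 2.38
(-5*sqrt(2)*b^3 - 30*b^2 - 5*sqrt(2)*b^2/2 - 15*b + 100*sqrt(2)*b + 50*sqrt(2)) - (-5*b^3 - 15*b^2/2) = -5*sqrt(2)*b^3 + 5*b^3 - 45*b^2/2 - 5*sqrt(2)*b^2/2 - 15*b + 100*sqrt(2)*b + 50*sqrt(2)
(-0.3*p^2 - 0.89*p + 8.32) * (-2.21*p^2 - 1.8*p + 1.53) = 0.663*p^4 + 2.5069*p^3 - 17.2442*p^2 - 16.3377*p + 12.7296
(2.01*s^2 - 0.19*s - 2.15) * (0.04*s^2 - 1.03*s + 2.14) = 0.0804*s^4 - 2.0779*s^3 + 4.4111*s^2 + 1.8079*s - 4.601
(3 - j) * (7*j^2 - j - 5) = -7*j^3 + 22*j^2 + 2*j - 15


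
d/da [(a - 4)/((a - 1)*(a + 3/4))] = 4*(-4*a^2 + 32*a - 7)/(16*a^4 - 8*a^3 - 23*a^2 + 6*a + 9)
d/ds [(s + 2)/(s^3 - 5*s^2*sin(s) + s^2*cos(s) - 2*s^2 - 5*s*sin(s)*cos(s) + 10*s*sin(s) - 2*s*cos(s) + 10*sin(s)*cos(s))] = (s^3*sin(s) + 5*s^3*cos(s) - 2*s^3 + 5*s^2*sin(s) - s^2*cos(s) + 5*s^2*cos(2*s) - 4*s^2 + 16*s*sin(s) - 24*s*cos(s) + 8*s - 20*sin(s) + 10*sin(2*s) + 4*cos(s) - 20*cos(2*s))/((s - 2)^2*(s - 5*sin(s))^2*(s + cos(s))^2)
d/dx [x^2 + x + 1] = 2*x + 1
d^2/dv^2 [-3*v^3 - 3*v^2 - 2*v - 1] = -18*v - 6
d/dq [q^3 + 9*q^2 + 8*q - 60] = 3*q^2 + 18*q + 8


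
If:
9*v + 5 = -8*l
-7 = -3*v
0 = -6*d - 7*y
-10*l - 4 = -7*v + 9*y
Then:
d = -1883/324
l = -13/4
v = 7/3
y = 269/54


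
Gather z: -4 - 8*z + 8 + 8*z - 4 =0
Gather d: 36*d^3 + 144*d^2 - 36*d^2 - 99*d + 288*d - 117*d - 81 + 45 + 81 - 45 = 36*d^3 + 108*d^2 + 72*d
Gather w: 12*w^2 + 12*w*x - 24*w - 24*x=12*w^2 + w*(12*x - 24) - 24*x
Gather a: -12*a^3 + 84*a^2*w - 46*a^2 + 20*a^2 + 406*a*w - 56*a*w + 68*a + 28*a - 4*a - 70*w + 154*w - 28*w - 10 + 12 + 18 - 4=-12*a^3 + a^2*(84*w - 26) + a*(350*w + 92) + 56*w + 16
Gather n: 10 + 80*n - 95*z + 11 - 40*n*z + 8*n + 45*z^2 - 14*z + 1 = n*(88 - 40*z) + 45*z^2 - 109*z + 22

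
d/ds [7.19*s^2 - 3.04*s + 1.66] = 14.38*s - 3.04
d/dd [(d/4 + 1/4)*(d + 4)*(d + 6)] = 3*d^2/4 + 11*d/2 + 17/2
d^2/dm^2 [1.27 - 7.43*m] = 0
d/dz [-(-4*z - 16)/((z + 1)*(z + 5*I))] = 4*(-(z + 1)*(z + 4) + (z + 1)*(z + 5*I) - (z + 4)*(z + 5*I))/((z + 1)^2*(z + 5*I)^2)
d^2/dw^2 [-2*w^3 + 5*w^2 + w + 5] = 10 - 12*w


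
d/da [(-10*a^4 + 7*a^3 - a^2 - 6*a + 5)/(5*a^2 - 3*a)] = (-100*a^5 + 125*a^4 - 42*a^3 + 33*a^2 - 50*a + 15)/(a^2*(25*a^2 - 30*a + 9))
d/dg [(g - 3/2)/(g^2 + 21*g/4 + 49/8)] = 64*(-g^2 + 3*g + 14)/(64*g^4 + 672*g^3 + 2548*g^2 + 4116*g + 2401)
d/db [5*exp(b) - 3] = 5*exp(b)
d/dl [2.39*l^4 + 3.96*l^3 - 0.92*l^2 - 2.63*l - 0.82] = 9.56*l^3 + 11.88*l^2 - 1.84*l - 2.63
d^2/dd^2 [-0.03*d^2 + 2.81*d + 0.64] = -0.0600000000000000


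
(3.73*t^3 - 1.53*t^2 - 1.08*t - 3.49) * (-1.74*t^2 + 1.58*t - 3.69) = -6.4902*t^5 + 8.5556*t^4 - 14.3019*t^3 + 10.0119*t^2 - 1.529*t + 12.8781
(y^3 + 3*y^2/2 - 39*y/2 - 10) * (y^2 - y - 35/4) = y^5 + y^4/2 - 119*y^3/4 - 29*y^2/8 + 1445*y/8 + 175/2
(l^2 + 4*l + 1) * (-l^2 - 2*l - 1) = -l^4 - 6*l^3 - 10*l^2 - 6*l - 1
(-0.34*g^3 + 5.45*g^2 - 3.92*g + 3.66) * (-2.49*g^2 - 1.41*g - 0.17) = 0.8466*g^5 - 13.0911*g^4 + 2.1341*g^3 - 4.5127*g^2 - 4.4942*g - 0.6222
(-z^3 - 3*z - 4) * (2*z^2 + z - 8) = -2*z^5 - z^4 + 2*z^3 - 11*z^2 + 20*z + 32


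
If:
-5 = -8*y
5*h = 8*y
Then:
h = 1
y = 5/8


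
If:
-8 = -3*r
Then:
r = 8/3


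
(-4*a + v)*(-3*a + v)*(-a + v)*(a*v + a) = -12*a^4*v - 12*a^4 + 19*a^3*v^2 + 19*a^3*v - 8*a^2*v^3 - 8*a^2*v^2 + a*v^4 + a*v^3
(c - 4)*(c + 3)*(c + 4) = c^3 + 3*c^2 - 16*c - 48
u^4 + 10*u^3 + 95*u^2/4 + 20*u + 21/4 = (u + 1/2)*(u + 1)*(u + 3/2)*(u + 7)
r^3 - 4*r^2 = r^2*(r - 4)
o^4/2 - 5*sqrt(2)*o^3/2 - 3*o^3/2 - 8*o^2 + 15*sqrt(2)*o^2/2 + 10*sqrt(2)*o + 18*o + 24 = (o/2 + sqrt(2)/2)*(o - 4)*(o + 1)*(o - 6*sqrt(2))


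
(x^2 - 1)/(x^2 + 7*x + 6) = (x - 1)/(x + 6)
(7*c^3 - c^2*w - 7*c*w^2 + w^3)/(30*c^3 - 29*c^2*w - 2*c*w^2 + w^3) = (-7*c^2 - 6*c*w + w^2)/(-30*c^2 - c*w + w^2)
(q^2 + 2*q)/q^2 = (q + 2)/q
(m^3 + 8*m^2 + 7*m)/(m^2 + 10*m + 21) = m*(m + 1)/(m + 3)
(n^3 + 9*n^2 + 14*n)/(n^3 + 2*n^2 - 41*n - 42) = n*(n + 2)/(n^2 - 5*n - 6)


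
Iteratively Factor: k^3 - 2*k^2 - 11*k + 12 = (k + 3)*(k^2 - 5*k + 4) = (k - 1)*(k + 3)*(k - 4)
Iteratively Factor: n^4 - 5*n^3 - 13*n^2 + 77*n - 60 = (n - 5)*(n^3 - 13*n + 12) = (n - 5)*(n - 3)*(n^2 + 3*n - 4) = (n - 5)*(n - 3)*(n + 4)*(n - 1)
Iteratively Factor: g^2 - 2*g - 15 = (g - 5)*(g + 3)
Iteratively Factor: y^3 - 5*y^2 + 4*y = (y)*(y^2 - 5*y + 4) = y*(y - 1)*(y - 4)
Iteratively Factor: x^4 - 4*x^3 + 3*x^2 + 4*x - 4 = (x - 2)*(x^3 - 2*x^2 - x + 2) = (x - 2)*(x - 1)*(x^2 - x - 2) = (x - 2)^2*(x - 1)*(x + 1)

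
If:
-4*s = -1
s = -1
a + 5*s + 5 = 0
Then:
No Solution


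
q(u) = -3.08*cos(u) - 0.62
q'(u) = 3.08*sin(u)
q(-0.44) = -3.41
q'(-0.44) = -1.31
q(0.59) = -3.18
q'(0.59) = 1.71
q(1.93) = 0.46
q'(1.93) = 2.88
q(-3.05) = 2.45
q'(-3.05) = -0.28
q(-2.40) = 1.65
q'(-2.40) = -2.08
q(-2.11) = 0.96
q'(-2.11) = -2.64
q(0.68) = -3.01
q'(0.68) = 1.94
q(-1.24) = -1.62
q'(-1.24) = -2.91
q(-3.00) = 2.43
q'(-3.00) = -0.43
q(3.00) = 2.43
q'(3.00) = 0.43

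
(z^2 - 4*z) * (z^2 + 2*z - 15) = z^4 - 2*z^3 - 23*z^2 + 60*z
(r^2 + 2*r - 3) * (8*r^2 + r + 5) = 8*r^4 + 17*r^3 - 17*r^2 + 7*r - 15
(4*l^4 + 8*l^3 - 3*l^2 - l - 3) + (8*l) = 4*l^4 + 8*l^3 - 3*l^2 + 7*l - 3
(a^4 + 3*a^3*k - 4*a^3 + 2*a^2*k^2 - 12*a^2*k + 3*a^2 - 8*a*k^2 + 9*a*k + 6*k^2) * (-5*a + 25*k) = -5*a^5 + 10*a^4*k + 20*a^4 + 65*a^3*k^2 - 40*a^3*k - 15*a^3 + 50*a^2*k^3 - 260*a^2*k^2 + 30*a^2*k - 200*a*k^3 + 195*a*k^2 + 150*k^3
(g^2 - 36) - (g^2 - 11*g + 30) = 11*g - 66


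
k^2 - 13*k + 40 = (k - 8)*(k - 5)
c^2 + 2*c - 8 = (c - 2)*(c + 4)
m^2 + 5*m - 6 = (m - 1)*(m + 6)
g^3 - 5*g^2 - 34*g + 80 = (g - 8)*(g - 2)*(g + 5)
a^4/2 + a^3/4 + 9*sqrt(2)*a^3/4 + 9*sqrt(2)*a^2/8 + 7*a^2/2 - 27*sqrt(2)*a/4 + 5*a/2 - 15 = (a/2 + 1)*(a - 3/2)*(a + 2*sqrt(2))*(a + 5*sqrt(2)/2)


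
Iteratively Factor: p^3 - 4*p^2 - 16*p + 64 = (p + 4)*(p^2 - 8*p + 16) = (p - 4)*(p + 4)*(p - 4)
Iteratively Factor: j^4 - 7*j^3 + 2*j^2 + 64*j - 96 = (j - 4)*(j^3 - 3*j^2 - 10*j + 24) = (j - 4)*(j - 2)*(j^2 - j - 12) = (j - 4)*(j - 2)*(j + 3)*(j - 4)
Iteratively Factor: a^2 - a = (a - 1)*(a)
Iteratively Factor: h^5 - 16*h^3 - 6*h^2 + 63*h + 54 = (h - 3)*(h^4 + 3*h^3 - 7*h^2 - 27*h - 18) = (h - 3)^2*(h^3 + 6*h^2 + 11*h + 6) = (h - 3)^2*(h + 2)*(h^2 + 4*h + 3) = (h - 3)^2*(h + 2)*(h + 3)*(h + 1)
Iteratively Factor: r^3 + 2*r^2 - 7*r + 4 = (r - 1)*(r^2 + 3*r - 4) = (r - 1)^2*(r + 4)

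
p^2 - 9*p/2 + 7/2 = (p - 7/2)*(p - 1)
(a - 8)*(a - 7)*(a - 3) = a^3 - 18*a^2 + 101*a - 168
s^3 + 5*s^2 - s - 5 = (s - 1)*(s + 1)*(s + 5)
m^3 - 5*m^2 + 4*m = m*(m - 4)*(m - 1)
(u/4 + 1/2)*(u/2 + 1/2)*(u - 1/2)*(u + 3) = u^4/8 + 11*u^3/16 + u^2 + u/16 - 3/8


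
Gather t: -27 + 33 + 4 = 10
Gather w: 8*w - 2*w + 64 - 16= 6*w + 48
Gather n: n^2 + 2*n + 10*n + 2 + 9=n^2 + 12*n + 11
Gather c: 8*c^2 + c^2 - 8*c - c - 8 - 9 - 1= 9*c^2 - 9*c - 18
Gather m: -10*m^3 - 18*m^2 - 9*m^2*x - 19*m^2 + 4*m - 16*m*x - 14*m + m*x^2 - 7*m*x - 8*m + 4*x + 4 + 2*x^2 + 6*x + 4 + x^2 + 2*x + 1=-10*m^3 + m^2*(-9*x - 37) + m*(x^2 - 23*x - 18) + 3*x^2 + 12*x + 9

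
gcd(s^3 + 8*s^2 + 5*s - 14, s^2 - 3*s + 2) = s - 1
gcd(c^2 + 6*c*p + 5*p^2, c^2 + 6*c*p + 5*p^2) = c^2 + 6*c*p + 5*p^2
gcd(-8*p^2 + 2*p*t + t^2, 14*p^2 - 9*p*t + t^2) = 2*p - t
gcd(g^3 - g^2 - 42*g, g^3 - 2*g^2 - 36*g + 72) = g + 6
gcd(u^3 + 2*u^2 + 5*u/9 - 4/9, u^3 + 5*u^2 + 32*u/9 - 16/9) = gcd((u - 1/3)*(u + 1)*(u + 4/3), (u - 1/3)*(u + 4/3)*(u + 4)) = u^2 + u - 4/9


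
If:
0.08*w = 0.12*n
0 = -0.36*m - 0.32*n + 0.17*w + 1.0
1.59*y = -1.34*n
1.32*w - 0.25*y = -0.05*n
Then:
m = 2.78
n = 0.00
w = 0.00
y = 0.00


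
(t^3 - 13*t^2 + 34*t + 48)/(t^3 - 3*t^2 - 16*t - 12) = (t - 8)/(t + 2)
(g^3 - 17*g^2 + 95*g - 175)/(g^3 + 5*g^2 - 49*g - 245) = (g^2 - 10*g + 25)/(g^2 + 12*g + 35)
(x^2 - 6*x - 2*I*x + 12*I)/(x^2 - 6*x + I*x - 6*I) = (x - 2*I)/(x + I)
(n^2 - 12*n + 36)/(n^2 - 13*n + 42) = (n - 6)/(n - 7)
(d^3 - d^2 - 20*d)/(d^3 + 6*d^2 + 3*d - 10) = d*(d^2 - d - 20)/(d^3 + 6*d^2 + 3*d - 10)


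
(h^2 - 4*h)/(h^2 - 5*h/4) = 4*(h - 4)/(4*h - 5)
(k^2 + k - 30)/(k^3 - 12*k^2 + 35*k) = (k + 6)/(k*(k - 7))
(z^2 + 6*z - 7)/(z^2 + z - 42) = (z - 1)/(z - 6)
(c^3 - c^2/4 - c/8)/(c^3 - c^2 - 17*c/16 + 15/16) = 2*c*(8*c^2 - 2*c - 1)/(16*c^3 - 16*c^2 - 17*c + 15)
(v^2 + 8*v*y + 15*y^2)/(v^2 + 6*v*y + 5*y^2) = (v + 3*y)/(v + y)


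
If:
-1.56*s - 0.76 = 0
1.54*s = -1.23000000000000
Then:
No Solution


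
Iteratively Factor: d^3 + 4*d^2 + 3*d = (d)*(d^2 + 4*d + 3) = d*(d + 3)*(d + 1)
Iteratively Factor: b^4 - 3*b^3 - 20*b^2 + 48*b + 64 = (b - 4)*(b^3 + b^2 - 16*b - 16) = (b - 4)*(b + 1)*(b^2 - 16) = (b - 4)^2*(b + 1)*(b + 4)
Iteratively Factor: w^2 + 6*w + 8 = (w + 4)*(w + 2)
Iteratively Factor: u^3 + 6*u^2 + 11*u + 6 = (u + 1)*(u^2 + 5*u + 6) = (u + 1)*(u + 2)*(u + 3)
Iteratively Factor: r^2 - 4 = (r - 2)*(r + 2)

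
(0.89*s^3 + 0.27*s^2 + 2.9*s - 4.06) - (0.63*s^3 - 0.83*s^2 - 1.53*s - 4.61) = 0.26*s^3 + 1.1*s^2 + 4.43*s + 0.550000000000001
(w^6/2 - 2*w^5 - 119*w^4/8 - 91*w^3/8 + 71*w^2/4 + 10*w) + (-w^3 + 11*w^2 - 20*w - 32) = w^6/2 - 2*w^5 - 119*w^4/8 - 99*w^3/8 + 115*w^2/4 - 10*w - 32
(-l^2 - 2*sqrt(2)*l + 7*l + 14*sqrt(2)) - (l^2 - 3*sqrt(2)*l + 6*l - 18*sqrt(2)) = -2*l^2 + l + sqrt(2)*l + 32*sqrt(2)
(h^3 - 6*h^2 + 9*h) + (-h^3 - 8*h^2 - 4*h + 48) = -14*h^2 + 5*h + 48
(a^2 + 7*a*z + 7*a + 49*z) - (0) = a^2 + 7*a*z + 7*a + 49*z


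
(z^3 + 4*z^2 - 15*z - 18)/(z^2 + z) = z + 3 - 18/z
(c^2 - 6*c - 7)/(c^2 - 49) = (c + 1)/(c + 7)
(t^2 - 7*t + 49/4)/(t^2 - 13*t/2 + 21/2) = (t - 7/2)/(t - 3)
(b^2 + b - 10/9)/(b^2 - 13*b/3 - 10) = (b - 2/3)/(b - 6)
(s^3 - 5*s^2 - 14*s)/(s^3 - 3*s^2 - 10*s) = (s - 7)/(s - 5)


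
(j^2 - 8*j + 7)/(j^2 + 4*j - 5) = (j - 7)/(j + 5)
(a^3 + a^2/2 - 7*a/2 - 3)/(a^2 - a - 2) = a + 3/2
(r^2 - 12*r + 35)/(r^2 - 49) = (r - 5)/(r + 7)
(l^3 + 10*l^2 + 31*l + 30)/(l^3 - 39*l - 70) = (l + 3)/(l - 7)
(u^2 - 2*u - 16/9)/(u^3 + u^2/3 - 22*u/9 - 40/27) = 3*(3*u - 8)/(9*u^2 - 3*u - 20)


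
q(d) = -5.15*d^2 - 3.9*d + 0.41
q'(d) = -10.3*d - 3.9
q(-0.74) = 0.48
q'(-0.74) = 3.72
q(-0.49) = 1.08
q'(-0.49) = 1.15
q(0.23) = -0.76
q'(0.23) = -6.27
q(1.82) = -23.75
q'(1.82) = -22.65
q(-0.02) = 0.49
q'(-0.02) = -3.69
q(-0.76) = 0.40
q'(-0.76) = 3.93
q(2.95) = -55.91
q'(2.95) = -34.28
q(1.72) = -21.53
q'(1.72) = -21.62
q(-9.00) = -381.64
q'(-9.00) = 88.80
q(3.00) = -57.64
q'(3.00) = -34.80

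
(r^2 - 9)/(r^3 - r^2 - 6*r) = (r + 3)/(r*(r + 2))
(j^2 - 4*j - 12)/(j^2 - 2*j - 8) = (j - 6)/(j - 4)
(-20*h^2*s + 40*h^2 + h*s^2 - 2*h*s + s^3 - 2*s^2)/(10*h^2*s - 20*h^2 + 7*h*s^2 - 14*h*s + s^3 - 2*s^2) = (-4*h + s)/(2*h + s)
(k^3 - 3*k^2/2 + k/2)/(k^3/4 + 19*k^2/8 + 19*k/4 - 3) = 4*k*(k - 1)/(k^2 + 10*k + 24)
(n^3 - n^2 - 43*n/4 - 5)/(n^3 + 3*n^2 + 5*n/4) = (n - 4)/n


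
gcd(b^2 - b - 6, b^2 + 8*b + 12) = b + 2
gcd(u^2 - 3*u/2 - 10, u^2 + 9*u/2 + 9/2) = 1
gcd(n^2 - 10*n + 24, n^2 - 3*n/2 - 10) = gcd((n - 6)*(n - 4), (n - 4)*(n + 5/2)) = n - 4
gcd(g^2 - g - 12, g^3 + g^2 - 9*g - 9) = g + 3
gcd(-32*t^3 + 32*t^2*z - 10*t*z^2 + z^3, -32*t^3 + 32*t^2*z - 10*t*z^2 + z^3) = -32*t^3 + 32*t^2*z - 10*t*z^2 + z^3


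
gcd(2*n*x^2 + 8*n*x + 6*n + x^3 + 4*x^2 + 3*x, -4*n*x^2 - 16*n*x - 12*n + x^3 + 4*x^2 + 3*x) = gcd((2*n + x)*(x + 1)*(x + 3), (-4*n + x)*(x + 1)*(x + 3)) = x^2 + 4*x + 3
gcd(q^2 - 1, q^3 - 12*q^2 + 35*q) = 1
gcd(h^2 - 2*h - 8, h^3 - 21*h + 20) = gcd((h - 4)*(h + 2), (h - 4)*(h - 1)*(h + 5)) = h - 4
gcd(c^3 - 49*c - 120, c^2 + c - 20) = c + 5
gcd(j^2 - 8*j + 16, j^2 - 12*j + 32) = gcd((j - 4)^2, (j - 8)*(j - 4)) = j - 4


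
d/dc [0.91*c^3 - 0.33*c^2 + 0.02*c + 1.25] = 2.73*c^2 - 0.66*c + 0.02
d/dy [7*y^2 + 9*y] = 14*y + 9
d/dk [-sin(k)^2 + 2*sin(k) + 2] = 2*(1 - sin(k))*cos(k)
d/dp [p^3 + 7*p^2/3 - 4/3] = p*(9*p + 14)/3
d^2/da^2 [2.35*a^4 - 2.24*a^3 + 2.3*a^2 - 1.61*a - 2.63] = 28.2*a^2 - 13.44*a + 4.6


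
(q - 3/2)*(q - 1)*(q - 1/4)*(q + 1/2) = q^4 - 9*q^3/4 + 3*q^2/4 + 11*q/16 - 3/16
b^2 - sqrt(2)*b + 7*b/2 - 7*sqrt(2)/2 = (b + 7/2)*(b - sqrt(2))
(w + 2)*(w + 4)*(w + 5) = w^3 + 11*w^2 + 38*w + 40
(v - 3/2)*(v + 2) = v^2 + v/2 - 3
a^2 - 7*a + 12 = (a - 4)*(a - 3)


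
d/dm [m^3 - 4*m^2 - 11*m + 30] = 3*m^2 - 8*m - 11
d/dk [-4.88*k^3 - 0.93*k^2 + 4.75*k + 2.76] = -14.64*k^2 - 1.86*k + 4.75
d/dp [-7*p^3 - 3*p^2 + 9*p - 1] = -21*p^2 - 6*p + 9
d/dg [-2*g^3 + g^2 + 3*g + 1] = -6*g^2 + 2*g + 3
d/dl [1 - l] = -1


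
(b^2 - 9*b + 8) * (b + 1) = b^3 - 8*b^2 - b + 8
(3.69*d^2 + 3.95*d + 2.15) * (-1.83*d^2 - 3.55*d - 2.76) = -6.7527*d^4 - 20.328*d^3 - 28.1414*d^2 - 18.5345*d - 5.934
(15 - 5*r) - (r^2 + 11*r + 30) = -r^2 - 16*r - 15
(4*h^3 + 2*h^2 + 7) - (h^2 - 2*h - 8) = 4*h^3 + h^2 + 2*h + 15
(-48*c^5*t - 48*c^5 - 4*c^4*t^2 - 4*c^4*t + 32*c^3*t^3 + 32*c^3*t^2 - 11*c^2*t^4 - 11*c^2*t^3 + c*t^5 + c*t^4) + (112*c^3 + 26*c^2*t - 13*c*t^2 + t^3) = -48*c^5*t - 48*c^5 - 4*c^4*t^2 - 4*c^4*t + 32*c^3*t^3 + 32*c^3*t^2 + 112*c^3 - 11*c^2*t^4 - 11*c^2*t^3 + 26*c^2*t + c*t^5 + c*t^4 - 13*c*t^2 + t^3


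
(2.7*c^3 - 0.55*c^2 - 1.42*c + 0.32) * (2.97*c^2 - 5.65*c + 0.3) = 8.019*c^5 - 16.8885*c^4 - 0.2999*c^3 + 8.8084*c^2 - 2.234*c + 0.096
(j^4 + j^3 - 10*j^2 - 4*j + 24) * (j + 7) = j^5 + 8*j^4 - 3*j^3 - 74*j^2 - 4*j + 168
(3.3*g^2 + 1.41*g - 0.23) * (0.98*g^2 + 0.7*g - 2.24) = 3.234*g^4 + 3.6918*g^3 - 6.6304*g^2 - 3.3194*g + 0.5152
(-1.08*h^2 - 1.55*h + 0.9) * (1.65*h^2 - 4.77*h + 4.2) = -1.782*h^4 + 2.5941*h^3 + 4.3425*h^2 - 10.803*h + 3.78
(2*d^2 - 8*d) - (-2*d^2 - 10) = 4*d^2 - 8*d + 10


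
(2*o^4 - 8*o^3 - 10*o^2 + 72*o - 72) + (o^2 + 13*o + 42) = 2*o^4 - 8*o^3 - 9*o^2 + 85*o - 30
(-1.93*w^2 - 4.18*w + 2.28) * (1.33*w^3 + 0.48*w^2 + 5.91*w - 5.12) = -2.5669*w^5 - 6.4858*w^4 - 10.3803*w^3 - 13.7278*w^2 + 34.8764*w - 11.6736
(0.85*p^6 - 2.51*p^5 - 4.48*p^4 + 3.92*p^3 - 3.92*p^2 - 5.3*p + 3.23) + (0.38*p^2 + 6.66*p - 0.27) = 0.85*p^6 - 2.51*p^5 - 4.48*p^4 + 3.92*p^3 - 3.54*p^2 + 1.36*p + 2.96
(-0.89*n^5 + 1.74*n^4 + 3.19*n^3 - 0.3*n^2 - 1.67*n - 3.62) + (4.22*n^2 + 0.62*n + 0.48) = -0.89*n^5 + 1.74*n^4 + 3.19*n^3 + 3.92*n^2 - 1.05*n - 3.14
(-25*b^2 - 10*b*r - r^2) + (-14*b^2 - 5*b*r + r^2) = -39*b^2 - 15*b*r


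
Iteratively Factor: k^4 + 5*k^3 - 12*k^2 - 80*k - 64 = (k + 4)*(k^3 + k^2 - 16*k - 16) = (k - 4)*(k + 4)*(k^2 + 5*k + 4) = (k - 4)*(k + 1)*(k + 4)*(k + 4)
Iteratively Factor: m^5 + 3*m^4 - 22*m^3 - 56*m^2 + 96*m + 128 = (m + 4)*(m^4 - m^3 - 18*m^2 + 16*m + 32) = (m - 4)*(m + 4)*(m^3 + 3*m^2 - 6*m - 8) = (m - 4)*(m - 2)*(m + 4)*(m^2 + 5*m + 4) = (m - 4)*(m - 2)*(m + 4)^2*(m + 1)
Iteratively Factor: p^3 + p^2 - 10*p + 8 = (p - 2)*(p^2 + 3*p - 4) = (p - 2)*(p - 1)*(p + 4)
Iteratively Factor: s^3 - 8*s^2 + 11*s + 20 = (s - 4)*(s^2 - 4*s - 5) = (s - 4)*(s + 1)*(s - 5)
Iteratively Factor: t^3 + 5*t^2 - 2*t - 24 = (t + 4)*(t^2 + t - 6) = (t - 2)*(t + 4)*(t + 3)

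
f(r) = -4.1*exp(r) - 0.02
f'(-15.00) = 0.00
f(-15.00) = -0.02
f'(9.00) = -33222.64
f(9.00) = -33222.66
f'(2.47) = -48.47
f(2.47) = -48.49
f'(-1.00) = -1.51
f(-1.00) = -1.53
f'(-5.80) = -0.01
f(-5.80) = -0.03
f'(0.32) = -5.65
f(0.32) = -5.67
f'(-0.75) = -1.94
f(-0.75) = -1.96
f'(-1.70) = -0.75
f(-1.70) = -0.77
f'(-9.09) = -0.00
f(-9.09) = -0.02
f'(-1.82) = -0.66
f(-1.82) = -0.68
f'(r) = -4.1*exp(r)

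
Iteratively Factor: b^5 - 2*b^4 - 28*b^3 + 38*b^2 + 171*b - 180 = (b - 1)*(b^4 - b^3 - 29*b^2 + 9*b + 180) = (b - 1)*(b + 3)*(b^3 - 4*b^2 - 17*b + 60) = (b - 3)*(b - 1)*(b + 3)*(b^2 - b - 20) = (b - 5)*(b - 3)*(b - 1)*(b + 3)*(b + 4)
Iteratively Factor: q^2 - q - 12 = (q + 3)*(q - 4)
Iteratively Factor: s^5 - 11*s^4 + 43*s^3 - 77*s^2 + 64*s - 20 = (s - 5)*(s^4 - 6*s^3 + 13*s^2 - 12*s + 4) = (s - 5)*(s - 1)*(s^3 - 5*s^2 + 8*s - 4) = (s - 5)*(s - 2)*(s - 1)*(s^2 - 3*s + 2) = (s - 5)*(s - 2)^2*(s - 1)*(s - 1)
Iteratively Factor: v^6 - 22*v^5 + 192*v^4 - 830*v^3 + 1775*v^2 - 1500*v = (v - 5)*(v^5 - 17*v^4 + 107*v^3 - 295*v^2 + 300*v) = (v - 5)*(v - 3)*(v^4 - 14*v^3 + 65*v^2 - 100*v) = (v - 5)*(v - 4)*(v - 3)*(v^3 - 10*v^2 + 25*v) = (v - 5)^2*(v - 4)*(v - 3)*(v^2 - 5*v) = v*(v - 5)^2*(v - 4)*(v - 3)*(v - 5)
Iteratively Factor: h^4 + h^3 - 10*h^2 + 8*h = (h + 4)*(h^3 - 3*h^2 + 2*h) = h*(h + 4)*(h^2 - 3*h + 2) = h*(h - 1)*(h + 4)*(h - 2)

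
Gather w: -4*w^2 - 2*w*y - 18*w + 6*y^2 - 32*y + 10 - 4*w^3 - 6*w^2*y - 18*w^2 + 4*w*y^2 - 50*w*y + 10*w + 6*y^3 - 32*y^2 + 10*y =-4*w^3 + w^2*(-6*y - 22) + w*(4*y^2 - 52*y - 8) + 6*y^3 - 26*y^2 - 22*y + 10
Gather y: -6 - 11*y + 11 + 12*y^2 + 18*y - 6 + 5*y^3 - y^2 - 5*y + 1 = 5*y^3 + 11*y^2 + 2*y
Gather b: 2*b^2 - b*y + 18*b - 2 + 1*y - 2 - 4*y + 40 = 2*b^2 + b*(18 - y) - 3*y + 36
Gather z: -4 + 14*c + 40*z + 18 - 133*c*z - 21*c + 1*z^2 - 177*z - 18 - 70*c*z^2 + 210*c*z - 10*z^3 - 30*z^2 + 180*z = -7*c - 10*z^3 + z^2*(-70*c - 29) + z*(77*c + 43) - 4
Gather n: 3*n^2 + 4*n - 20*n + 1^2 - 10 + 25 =3*n^2 - 16*n + 16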